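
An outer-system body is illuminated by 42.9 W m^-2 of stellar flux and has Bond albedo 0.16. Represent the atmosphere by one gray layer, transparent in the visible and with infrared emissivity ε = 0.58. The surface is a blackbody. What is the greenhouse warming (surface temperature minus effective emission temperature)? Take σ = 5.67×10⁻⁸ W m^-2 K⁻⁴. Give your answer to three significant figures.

The planet radiates to space at T_e = [S(1−α)/(4σ)]^(1/4) = 112.3 K.
For a single slab of emissivity ε, T_s⁴ = 2T_e⁴/(2−ε); thus T_s = 112.3·(1.408)^(1/4) = 122.3 K.
The atmosphere warms the surface by 10.04 K.

10.0 K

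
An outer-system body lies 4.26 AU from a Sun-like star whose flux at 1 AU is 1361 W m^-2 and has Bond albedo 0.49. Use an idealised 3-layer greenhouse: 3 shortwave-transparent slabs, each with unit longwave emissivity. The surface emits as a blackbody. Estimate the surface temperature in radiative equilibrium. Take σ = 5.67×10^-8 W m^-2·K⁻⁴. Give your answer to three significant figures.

By the inverse-square law, S = 1361/4.26² = 75.00 W m^-2.
Top-of-atmosphere balance: σT_e⁴ = S(1−α)/4 = 9.562 W m^-2 → T_e = 114.0 K.
For an N-layer opaque stack, T_s⁴ = (N+1)T_e⁴, hence T_s = (4)^(1/4)×114.0 K = 161.2 K.

161 kelvin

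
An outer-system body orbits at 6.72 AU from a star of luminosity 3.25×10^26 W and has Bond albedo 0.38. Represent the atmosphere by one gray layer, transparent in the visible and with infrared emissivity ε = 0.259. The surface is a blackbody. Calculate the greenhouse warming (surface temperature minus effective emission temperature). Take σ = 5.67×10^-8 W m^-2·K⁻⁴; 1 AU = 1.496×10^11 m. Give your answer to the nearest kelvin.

Orbital distance: d = 6.72 AU = 1.005×10^12 m.
Spreading L over a sphere of radius d: S = 3.25×10^26/(4π·1.01×10^12²) = 25.59 W m^-2.
Effective emission temperature (TOA balance): σT_e⁴ = S(1−α)/4 = 3.966 W m^-2 → T_e = 91.45 K.
The surface balance (absorbed SW + ε·downward IR = σT_s⁴) with T_a⁴ = T_s⁴/2 reduces to T_s = T_e·[2/(2−ε)]^¼ = 94.68 K.
The atmosphere warms the surface by 3.227 K.

3 K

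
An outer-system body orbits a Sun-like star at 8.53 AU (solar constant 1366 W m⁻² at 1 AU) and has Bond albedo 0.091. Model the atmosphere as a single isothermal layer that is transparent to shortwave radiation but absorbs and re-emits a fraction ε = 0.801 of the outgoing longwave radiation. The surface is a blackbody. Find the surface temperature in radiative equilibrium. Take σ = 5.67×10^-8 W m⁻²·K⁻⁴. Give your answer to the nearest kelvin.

Irradiance scales as 1/d², so S = 1366 W m⁻² × (1/8.53)² = 18.77 W m⁻².
Effective emission temperature (TOA balance): σT_e⁴ = S(1−α)/4 = 4.266 W m⁻² → T_e = 93.14 K.
The surface balance (absorbed SW + ε·downward IR = σT_s⁴) with T_a⁴ = T_s⁴/2 reduces to T_s = T_e·[2/(2−ε)]^¼ = 105.8 K.

106 K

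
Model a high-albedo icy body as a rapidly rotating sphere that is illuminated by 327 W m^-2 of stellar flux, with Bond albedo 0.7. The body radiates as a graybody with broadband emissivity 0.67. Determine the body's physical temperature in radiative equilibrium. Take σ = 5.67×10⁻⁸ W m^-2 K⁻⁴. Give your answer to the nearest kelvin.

Absorbed flux (global mean): S(1−α)/4 = 327.0·0.3/4 = 24.53 W m^-2.
Equating to εσT⁴ with ε = 0.67: T = (24.53/0.67σ)^(1/4) = 159.4 K.

159 kelvin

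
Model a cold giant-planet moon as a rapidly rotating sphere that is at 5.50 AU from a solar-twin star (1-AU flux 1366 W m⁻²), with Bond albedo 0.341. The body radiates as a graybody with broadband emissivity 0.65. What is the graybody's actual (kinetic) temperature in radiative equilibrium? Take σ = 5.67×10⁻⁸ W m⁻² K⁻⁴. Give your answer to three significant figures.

119 kelvin

By the inverse-square law, S = 1366/5.50² = 45.16 W m⁻².
Averaging over the sphere, the absorbed flux is S(1−α)/4 = 7.440 W m⁻².
Radiative balance εσT⁴ = 7.440 gives T = [7.440/(0.65·σ)]^(1/4) = 119.2 K.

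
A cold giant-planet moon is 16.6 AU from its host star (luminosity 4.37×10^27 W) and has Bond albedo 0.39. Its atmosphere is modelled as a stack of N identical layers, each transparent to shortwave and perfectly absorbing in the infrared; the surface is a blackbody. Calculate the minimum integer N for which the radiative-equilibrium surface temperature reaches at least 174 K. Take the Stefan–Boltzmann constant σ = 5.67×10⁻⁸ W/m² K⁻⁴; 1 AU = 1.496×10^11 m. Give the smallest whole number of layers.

6

Orbital distance: d = 16.6 AU = 2.483×10^12 m.
Spreading L over a sphere of radius d: S = 4.37×10^27/(4π·2.48×10^12²) = 56.39 W/m².
Top-of-atmosphere balance: σT_e⁴ = S(1−α)/4 = 8.599 W/m² → T_e = 111.0 K.
Need (N+1)T_e⁴ ≥ T_s⁴, i.e. N+1 ≥ (174/111.0)⁴ = 6.044.
The minimum whole number is N = 6.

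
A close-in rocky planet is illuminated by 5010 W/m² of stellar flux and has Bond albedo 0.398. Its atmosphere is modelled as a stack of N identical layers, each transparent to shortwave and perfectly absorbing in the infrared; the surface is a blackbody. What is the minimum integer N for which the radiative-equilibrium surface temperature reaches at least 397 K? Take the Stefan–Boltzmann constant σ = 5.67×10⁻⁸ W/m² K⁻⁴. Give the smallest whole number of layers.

1

Top-of-atmosphere balance: σT_e⁴ = S(1−α)/4 = 754.0 W/m² → T_e = 339.6 K.
Need (N+1)T_e⁴ ≥ T_s⁴, i.e. N+1 ≥ (397/339.6)⁴ = 1.868.
Rounding up, N = 1.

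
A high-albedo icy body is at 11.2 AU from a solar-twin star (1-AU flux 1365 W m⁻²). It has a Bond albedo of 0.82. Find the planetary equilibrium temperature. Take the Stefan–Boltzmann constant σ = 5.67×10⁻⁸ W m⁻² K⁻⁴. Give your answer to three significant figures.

54.2 K

Irradiance scales as 1/d², so S = 1365 W m⁻² × (1/11.2)² = 10.88 W m⁻².
The planet absorbs (1−α)S over its disc πR² and re-emits over 4πR², so the mean absorbed flux is (1−0.82)·10.88/4 = 0.4897 W m⁻².
Balancing against σT⁴: T = (0.4897/5.67×10⁻⁸)^(1/4) = 54.21 K.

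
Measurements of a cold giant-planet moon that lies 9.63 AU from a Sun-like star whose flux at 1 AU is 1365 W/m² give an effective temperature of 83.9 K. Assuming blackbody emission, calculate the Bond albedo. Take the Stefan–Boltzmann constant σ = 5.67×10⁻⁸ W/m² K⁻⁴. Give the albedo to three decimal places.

0.236

By the inverse-square law, S = 1365/9.63² = 14.72 W/m².
Rearranging the radiative balance, α = 1 − 4σT⁴/S.
4σT⁴ = 4·5.67×10⁻⁸·(83.9)⁴ = 11.24 W/m².
Hence α = 1 − 11.24/14.72 = 0.2365.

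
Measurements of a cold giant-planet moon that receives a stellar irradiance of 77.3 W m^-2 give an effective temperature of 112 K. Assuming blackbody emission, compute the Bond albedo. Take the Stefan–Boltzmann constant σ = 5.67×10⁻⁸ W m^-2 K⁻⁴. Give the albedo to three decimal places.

0.538

Rearranging the radiative balance, α = 1 − 4σT⁴/S.
σT⁴ = 8.922 W m^-2, so 4σT⁴ = 35.69 W m^-2.
Hence α = 1 − 35.69/77.30 = 0.5383.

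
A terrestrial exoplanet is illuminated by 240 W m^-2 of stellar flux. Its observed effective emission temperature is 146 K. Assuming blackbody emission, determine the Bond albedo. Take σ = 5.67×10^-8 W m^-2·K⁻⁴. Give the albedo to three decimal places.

0.571

Energy balance: S(1−α)/4 = σT⁴, so 1−α = 4σT⁴/S.
4σT⁴ = 4·5.67×10⁻⁸·(146)⁴ = 103.1 W m^-2.
Hence α = 1 − 103.1/240.0 = 0.5706.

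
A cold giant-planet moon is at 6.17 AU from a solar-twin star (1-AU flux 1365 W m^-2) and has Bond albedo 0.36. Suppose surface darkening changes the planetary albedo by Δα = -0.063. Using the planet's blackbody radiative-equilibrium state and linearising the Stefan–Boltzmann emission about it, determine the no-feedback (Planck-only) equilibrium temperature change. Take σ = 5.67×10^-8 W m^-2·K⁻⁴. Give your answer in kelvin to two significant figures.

Irradiance scales as 1/d², so S = 1365 W m^-2 × (1/6.17)² = 35.86 W m^-2.
Unperturbed T_e = [35.86·(1−0.36)/(4σ)]^¼ = 100.3 K.
The change in absorbed flux is Δ[S(1−α)/4] = −SΔα/4 = 0.5647 W m^-2.
Planck response: λ_P = 4σT_e³ = 4·5.67×10⁻⁸·(100.3)³ = 0.2288 W m^-2/K.
ΔT₀ = ΔF/λ_P = 0.5647/0.2288 = 2.47 K.

2.5 kelvin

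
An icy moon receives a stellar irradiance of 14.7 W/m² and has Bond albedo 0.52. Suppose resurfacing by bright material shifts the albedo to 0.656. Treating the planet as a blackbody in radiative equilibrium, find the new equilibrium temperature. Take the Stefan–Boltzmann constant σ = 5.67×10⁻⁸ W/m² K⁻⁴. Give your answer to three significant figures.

New equilibrium: T₂ = [(1−0.656)·14.70/(4σ)]^(1/4) = 68.72 K.

68.7 K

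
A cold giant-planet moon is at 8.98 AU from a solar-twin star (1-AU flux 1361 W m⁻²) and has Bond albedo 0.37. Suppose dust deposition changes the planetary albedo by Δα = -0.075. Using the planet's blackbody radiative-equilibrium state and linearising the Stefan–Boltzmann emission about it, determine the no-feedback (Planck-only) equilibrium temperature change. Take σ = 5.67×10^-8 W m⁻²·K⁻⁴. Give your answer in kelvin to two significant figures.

By the inverse-square law, S = 1361/8.98² = 16.88 W m⁻².
Unperturbed T_e = [16.88·(1−0.37)/(4σ)]^¼ = 82.75 K.
TOA radiative forcing: ΔF = −S·Δα/4 = −16.88·(-0.075)/4 = 0.3165 W m⁻².
Linearising σT⁴ gives d(σT⁴)/dT = 4σT_e³ = 0.1285 W m⁻² per K.
Hence the no-feedback warming is ΔF/(4σT_e³) = 2.46 K.

2.5 kelvin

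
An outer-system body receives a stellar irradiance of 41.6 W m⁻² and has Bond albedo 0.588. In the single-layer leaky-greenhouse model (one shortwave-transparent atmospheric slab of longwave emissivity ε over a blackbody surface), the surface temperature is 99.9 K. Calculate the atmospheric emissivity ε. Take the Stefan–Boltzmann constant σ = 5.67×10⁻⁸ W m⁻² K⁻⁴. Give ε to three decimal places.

Effective temperature: T_e = [S(1−α)/(4σ)]^(1/4) = 93.24 K.
Inverting T_s⁴ = 2T_e⁴/(2−ε): (T_e/T_s)⁴ = 0.7587, so ε = 2(1 − 0.7587) = 0.4825.

0.483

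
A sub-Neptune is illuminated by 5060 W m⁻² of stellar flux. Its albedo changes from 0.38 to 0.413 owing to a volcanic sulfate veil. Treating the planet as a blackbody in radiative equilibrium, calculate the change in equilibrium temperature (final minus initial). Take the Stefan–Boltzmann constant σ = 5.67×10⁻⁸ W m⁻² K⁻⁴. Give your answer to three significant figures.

-4.66 K

Initial: T₁ = [S(1−0.38)/(4σ)]^(1/4) = 342.9 K.
After:  T₂ = [5060·0.587/(4σ)]^(1/4) = 338.3 K.
Change: 338.3 − 342.9 = -4.657 K.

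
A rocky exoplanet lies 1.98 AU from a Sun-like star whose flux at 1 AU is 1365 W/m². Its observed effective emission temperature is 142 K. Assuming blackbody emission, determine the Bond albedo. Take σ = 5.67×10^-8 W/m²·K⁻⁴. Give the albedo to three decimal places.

0.735

Flux at the orbit: S = 1365/(1.98)² = 348.2 W/m².
Energy balance: S(1−α)/4 = σT⁴, so 1−α = 4σT⁴/S.
4σT⁴ = 4·5.67×10⁻⁸·(142)⁴ = 92.21 W/m².
1−α = 92.21/348.2 = 0.2648, so α = 0.7352.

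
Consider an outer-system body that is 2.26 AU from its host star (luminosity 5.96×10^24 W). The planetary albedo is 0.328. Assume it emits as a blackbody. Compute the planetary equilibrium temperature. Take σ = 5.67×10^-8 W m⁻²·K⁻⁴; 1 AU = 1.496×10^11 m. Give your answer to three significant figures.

59.2 K

Orbital distance: d = 2.26 AU = 3.381×10^11 m.
S = L/(4πd²) = 4.149 W m⁻².
Absorbed flux (global mean): S(1−α)/4 = 4.149·0.672/4 = 0.6971 W m⁻².
Set σT⁴ = 0.6971 → T = (0.6971/σ)^(1/4) = 59.21 K.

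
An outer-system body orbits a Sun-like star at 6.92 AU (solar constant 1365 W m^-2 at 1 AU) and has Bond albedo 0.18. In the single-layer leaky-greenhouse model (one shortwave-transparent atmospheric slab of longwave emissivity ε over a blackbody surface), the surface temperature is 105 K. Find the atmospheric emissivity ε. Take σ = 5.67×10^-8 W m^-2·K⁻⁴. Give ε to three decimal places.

Irradiance scales as 1/d², so S = 1365 W m^-2 × (1/6.92)² = 28.50 W m^-2.
TOA balance gives T_e = 100.8 K.
Since (2−ε)/2 = (T_e/T_s)⁴ = 0.8479, ε = 0.3042.

0.304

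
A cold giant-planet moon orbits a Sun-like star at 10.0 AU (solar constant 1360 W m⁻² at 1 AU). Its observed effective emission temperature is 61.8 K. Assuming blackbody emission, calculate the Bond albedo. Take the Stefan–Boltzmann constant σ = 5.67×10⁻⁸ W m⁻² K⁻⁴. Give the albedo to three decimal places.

Irradiance scales as 1/d², so S = 1360 W m⁻² × (1/10.0)² = 13.60 W m⁻².
Energy balance: S(1−α)/4 = σT⁴, so 1−α = 4σT⁴/S.
σT⁴ = 0.8271 W m⁻², so 4σT⁴ = 3.308 W m⁻².
Hence α = 1 − 3.308/13.60 = 0.7567.

0.757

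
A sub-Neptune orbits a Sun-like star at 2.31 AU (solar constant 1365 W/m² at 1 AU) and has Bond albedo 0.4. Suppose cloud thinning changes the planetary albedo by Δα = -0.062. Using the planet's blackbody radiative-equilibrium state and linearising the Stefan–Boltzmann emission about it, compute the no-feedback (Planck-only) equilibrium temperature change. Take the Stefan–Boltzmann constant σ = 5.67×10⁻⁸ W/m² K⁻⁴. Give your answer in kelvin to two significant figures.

Irradiance scales as 1/d², so S = 1365 W/m² × (1/2.31)² = 255.8 W/m².
Reference equilibrium: T_e = [S(1−α)/(4σ)]^(1/4) = 161.3 K.
ΔF = −(S/4)Δα = −(255.8/4)×(-0.062) = 3.965 W/m².
The Planck feedback parameter is 4σT_e³ = 0.9516 W/m²/K.
So ΔT₀ = 3.965/0.9516 = 4.17 K.

4.2 K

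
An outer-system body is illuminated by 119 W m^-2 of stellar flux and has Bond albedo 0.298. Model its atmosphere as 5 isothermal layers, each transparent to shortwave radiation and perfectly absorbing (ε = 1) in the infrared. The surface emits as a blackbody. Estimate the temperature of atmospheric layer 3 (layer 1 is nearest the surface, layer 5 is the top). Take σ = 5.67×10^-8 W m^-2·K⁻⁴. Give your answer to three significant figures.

OLR = S(1−α)/4 = 20.88 W m^-2; the top layer radiates at T_e = 138.5 K.
In the N-layer model, layer k (counted from the surface) has T_k = (N+1−k)^(1/4)·T_e.
With k = 3: T_3 = (5+1−3)^¼·138.5 K = 182.3 K.

182 kelvin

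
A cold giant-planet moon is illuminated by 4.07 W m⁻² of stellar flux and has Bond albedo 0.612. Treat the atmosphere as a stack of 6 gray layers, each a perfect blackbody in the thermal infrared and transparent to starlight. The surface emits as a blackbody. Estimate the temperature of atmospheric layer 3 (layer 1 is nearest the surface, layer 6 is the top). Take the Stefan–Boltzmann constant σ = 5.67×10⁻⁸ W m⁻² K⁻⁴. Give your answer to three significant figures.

Top-of-atmosphere balance: σT_e⁴ = S(1−α)/4 = 0.3948 W m⁻² → T_e = 51.37 K.
The net upward flux σT_e⁴ is constant between every pair of levels, so T_k⁴ = (N+1−k)T_e⁴.
With k = 3: T_3 = (6+1−3)^¼·51.37 K = 72.65 K.

72.6 kelvin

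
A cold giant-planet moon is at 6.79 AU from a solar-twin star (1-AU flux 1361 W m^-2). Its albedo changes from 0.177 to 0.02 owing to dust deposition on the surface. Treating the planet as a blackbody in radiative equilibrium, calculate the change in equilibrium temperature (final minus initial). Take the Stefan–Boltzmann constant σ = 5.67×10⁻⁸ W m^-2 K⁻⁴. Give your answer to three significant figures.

Flux at the orbit: S = 1361/(6.79)² = 29.52 W m^-2.
Initial: T₁ = [S(1−0.177)/(4σ)]^(1/4) = 101.7 K.
Final:   T₂ = [S(1−0.02)/(4σ)]^(1/4) = 106.3 K.
Change: 106.3 − 101.7 = 4.539 K.

4.54 K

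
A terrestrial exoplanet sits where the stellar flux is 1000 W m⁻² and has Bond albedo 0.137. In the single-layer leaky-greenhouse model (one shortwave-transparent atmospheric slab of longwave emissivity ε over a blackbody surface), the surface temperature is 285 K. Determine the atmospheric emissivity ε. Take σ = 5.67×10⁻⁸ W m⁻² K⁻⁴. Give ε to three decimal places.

First, T_e = [1000·(1−0.137)/(4σ)]^(1/4) = 248.4 K.
Inverting T_s⁴ = 2T_e⁴/(2−ε): (T_e/T_s)⁴ = 0.5768, so ε = 2(1 − 0.5768) = 0.8465.

0.846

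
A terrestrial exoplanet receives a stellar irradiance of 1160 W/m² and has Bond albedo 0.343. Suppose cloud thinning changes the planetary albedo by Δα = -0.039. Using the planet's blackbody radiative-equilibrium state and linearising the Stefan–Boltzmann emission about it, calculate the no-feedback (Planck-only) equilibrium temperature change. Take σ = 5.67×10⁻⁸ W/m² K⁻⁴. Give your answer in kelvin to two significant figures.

Unperturbed T_e = [1160·(1−0.343)/(4σ)]^¼ = 240.8 K.
TOA radiative forcing: ΔF = −S·Δα/4 = −1160·(-0.039)/4 = 11.31 W/m².
Linearising σT⁴ gives d(σT⁴)/dT = 4σT_e³ = 3.165 W/m² per K.
ΔT₀ = ΔF/λ_P = 11.31/3.165 = 3.57 K.

3.6 kelvin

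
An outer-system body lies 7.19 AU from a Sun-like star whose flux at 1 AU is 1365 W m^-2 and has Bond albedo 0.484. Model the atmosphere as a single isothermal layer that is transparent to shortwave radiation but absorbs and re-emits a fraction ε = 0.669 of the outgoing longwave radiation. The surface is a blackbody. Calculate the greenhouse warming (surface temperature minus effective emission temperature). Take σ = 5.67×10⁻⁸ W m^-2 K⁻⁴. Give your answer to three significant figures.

By the inverse-square law, S = 1365/7.19² = 26.40 W m^-2.
Effective emission temperature (TOA balance): σT_e⁴ = S(1−α)/4 = 3.406 W m^-2 → T_e = 88.04 K.
Surface balance with a leaky layer gives σT_s⁴ = σT_e⁴·2/(2−ε), so T_s = T_e·[2/(2−0.669)]^(1/4) = 97.47 K.
Greenhouse warming: T_s − T_e = 9.435 K.

9.43 kelvin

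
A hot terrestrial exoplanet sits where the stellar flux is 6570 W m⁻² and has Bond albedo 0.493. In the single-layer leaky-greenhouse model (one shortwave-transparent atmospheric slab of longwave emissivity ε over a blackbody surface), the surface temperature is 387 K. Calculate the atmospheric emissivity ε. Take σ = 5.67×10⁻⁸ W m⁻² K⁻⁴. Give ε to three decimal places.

0.690

TOA balance gives T_e = 348.1 K.
Inverting T_s⁴ = 2T_e⁴/(2−ε): (T_e/T_s)⁴ = 0.6548, so ε = 2(1 − 0.6548) = 0.6905.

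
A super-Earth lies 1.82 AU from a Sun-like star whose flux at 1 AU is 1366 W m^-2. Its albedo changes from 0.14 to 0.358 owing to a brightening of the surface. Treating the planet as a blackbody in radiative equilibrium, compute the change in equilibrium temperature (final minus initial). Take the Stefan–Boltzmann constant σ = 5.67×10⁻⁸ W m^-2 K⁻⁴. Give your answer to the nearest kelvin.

Flux at the orbit: S = 1366/(1.82)² = 412.4 W m^-2.
Before: T₁ = [412.4·0.86/(4σ)]^(1/4) = 198.9 K.
Final:   T₂ = [S(1−0.358)/(4σ)]^(1/4) = 184.8 K.
ΔT = T₂ − T₁ = -14.02 K.

-14 K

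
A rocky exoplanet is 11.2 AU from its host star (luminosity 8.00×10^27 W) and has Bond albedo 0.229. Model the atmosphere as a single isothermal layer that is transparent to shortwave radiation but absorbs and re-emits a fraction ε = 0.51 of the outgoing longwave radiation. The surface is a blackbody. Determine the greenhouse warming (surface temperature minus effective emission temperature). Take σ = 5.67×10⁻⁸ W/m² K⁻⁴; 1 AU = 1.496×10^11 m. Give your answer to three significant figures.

Orbital distance: d = 11.2 AU = 1.676×10^12 m.
S = L/(4πd²) = 226.8 W/m².
At the top of the atmosphere, σT_e⁴ = S(1−α)/4 = 43.71 W/m², giving T_e = 166.6 K.
For a single slab of emissivity ε, T_s⁴ = 2T_e⁴/(2−ε); thus T_s = 166.6·(1.342)^(1/4) = 179.4 K.
T_s − T_e = 179.4 − 166.6 = 12.73 K.

12.7 kelvin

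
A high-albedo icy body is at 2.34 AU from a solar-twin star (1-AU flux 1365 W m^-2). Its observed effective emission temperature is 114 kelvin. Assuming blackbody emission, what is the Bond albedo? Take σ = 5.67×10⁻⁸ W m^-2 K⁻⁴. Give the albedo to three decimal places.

0.846

By the inverse-square law, S = 1365/2.34² = 249.3 W m^-2.
Energy balance: S(1−α)/4 = σT⁴, so 1−α = 4σT⁴/S.
4σT⁴ = 4·5.67×10⁻⁸·(114)⁴ = 38.31 W m^-2.
Hence α = 1 − 38.31/249.3 = 0.8463.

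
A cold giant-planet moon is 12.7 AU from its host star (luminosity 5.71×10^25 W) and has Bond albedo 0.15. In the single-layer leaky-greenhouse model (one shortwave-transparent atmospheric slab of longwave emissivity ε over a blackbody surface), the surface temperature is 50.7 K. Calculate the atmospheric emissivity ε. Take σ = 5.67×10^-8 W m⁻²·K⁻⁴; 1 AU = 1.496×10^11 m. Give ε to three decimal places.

d = 12.7 × 1.496×10^11 m = 1.900×10^12 m.
Spreading L over a sphere of radius d: S = 5.71×10^25/(4π·1.90×10^12²) = 1.259 W m⁻².
Effective temperature: T_e = [S(1−α)/(4σ)]^(1/4) = 46.61 K.
T_s⁴ = T_e⁴·2/(2−ε) → ε = 2 − 2(T_e/T_s)⁴ = 2 − 2·(46.61/50.7)⁴ = 0.5720.

0.572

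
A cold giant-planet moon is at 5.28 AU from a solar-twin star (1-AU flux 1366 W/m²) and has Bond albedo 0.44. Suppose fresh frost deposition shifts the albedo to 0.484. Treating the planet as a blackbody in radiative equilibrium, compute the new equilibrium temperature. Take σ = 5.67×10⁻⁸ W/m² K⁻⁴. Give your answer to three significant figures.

Irradiance scales as 1/d², so S = 1366 W/m² × (1/5.28)² = 49.00 W/m².
New equilibrium: T₂ = [(1−0.484)·49.00/(4σ)]^(1/4) = 102.8 K.

103 kelvin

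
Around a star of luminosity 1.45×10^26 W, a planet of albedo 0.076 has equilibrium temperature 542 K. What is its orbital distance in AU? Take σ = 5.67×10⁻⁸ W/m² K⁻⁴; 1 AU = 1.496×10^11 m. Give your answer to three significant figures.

0.156 AU

Energy balance gives S = 4σT⁴/(1−α) = 21180 W/m².
S = L/(4πd²) → d = √(L/4πS) = √(1.45×10^26/(4π·21180)) = 2.334×10^10 m = 0.1560 AU.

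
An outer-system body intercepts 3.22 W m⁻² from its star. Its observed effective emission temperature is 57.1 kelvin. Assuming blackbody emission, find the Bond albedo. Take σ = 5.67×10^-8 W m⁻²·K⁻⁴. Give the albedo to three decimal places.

0.251

Rearranging the radiative balance, α = 1 − 4σT⁴/S.
σT⁴ = 0.6027 W m⁻², so 4σT⁴ = 2.411 W m⁻².
1−α = 2.411/3.220 = 0.7487, so α = 0.2513.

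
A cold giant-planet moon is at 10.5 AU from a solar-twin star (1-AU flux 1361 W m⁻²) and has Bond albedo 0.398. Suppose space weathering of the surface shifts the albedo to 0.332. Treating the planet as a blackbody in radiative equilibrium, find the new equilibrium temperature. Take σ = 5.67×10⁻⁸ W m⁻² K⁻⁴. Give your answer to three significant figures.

Irradiance scales as 1/d², so S = 1361 W m⁻² × (1/10.5)² = 12.34 W m⁻².
T₂ = [S(1−α₂)/(4σ)]^(1/4) = [12.34·0.668/(4σ)]^(1/4) = 77.65 K.

77.7 K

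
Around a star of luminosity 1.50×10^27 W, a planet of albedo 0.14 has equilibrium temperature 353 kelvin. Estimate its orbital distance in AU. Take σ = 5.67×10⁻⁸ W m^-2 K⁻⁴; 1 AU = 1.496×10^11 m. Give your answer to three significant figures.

Energy balance gives S = 4σT⁴/(1−α) = 4095 W m^-2.
Then d = [L/(4πS)]^(1/2) = 1.707×10^11 m, i.e. 1.141 AU.

1.14 AU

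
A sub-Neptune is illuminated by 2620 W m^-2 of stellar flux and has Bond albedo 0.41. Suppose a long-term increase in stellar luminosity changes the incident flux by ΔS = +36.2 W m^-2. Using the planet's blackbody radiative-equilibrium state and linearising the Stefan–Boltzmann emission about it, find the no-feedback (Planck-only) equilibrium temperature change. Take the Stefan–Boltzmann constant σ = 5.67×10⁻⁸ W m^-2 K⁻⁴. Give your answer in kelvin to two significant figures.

0.99 K

Unperturbed T_e = [2620·(1−0.41)/(4σ)]^¼ = 287.3 K.
Only a fraction (1−α) is absorbed and it's spread over 4πR², so ΔF = (1−α)ΔS/4 = 5.340 W m^-2.
The Planck feedback parameter is 4σT_e³ = 5.380 W m^-2/K.
ΔT₀ = ΔF/λ_P = 5.340/5.380 = 0.992 K.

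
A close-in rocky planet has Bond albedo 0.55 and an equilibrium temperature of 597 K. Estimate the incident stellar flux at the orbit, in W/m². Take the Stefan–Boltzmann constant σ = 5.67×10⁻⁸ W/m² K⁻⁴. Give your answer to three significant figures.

64000 W/m²

From S(1−α)/4 = σT⁴: S = 4σT⁴/(1−α).
The emitted flux is σT⁴ = 7202 W/m².
S = 4·7202/0.45 = 64020 W/m².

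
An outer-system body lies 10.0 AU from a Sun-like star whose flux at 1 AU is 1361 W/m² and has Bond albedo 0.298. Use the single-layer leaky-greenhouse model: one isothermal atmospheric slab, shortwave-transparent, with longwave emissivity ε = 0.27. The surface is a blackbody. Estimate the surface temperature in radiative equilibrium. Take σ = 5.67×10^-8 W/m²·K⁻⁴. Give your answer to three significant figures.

Flux at the orbit: S = 1361/(10.0)² = 13.61 W/m².
The planet radiates to space at T_e = [S(1−α)/(4σ)]^(1/4) = 80.56 K.
Surface balance with a leaky layer gives σT_s⁴ = σT_e⁴·2/(2−ε), so T_s = T_e·[2/(2−0.27)]^(1/4) = 83.54 K.

83.5 K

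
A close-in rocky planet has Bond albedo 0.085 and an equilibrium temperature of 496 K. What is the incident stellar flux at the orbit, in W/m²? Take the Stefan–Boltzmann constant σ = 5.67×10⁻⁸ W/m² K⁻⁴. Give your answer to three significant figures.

From S(1−α)/4 = σT⁴: S = 4σT⁴/(1−α).
σT⁴ = 5.67×10⁻⁸·(496)⁴ = 3432 W/m².
So S = 4×3432/(1−0.085) = 15000 W/m².

15000 W/m²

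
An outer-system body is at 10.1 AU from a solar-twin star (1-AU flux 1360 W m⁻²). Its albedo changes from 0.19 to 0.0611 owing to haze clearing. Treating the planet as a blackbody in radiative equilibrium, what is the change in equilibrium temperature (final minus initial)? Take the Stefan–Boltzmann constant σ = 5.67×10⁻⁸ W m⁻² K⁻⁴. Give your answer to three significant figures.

3.12 kelvin

By the inverse-square law, S = 1360/10.1² = 13.33 W m⁻².
Before: T₁ = [13.33·0.81/(4σ)]^(1/4) = 83.07 K.
With α = 0.0611, T₂ = 86.19 K.
Change: 86.19 − 83.07 = 3.124 K.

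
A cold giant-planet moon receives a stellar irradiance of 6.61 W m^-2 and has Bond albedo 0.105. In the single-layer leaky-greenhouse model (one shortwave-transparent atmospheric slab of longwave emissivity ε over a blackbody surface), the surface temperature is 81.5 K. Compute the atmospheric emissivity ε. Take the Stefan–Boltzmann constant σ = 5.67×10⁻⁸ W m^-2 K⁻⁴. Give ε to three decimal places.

0.818

First, T_e = [6.610·(1−0.105)/(4σ)]^(1/4) = 71.47 K.
Inverting T_s⁴ = 2T_e⁴/(2−ε): (T_e/T_s)⁴ = 0.5912, so ε = 2(1 − 0.5912) = 0.8176.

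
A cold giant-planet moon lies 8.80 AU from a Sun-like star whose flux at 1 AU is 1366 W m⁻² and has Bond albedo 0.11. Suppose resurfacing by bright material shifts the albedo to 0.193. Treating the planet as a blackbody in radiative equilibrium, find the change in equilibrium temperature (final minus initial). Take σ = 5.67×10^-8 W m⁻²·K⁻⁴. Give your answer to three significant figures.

-2.21 K

Irradiance scales as 1/d², so S = 1366 W m⁻² × (1/8.80)² = 17.64 W m⁻².
Initial: T₁ = [S(1−0.11)/(4σ)]^(1/4) = 91.21 K.
Final:   T₂ = [S(1−0.193)/(4σ)]^(1/4) = 89.01 K.
Change: 89.01 − 91.21 = -2.205 K.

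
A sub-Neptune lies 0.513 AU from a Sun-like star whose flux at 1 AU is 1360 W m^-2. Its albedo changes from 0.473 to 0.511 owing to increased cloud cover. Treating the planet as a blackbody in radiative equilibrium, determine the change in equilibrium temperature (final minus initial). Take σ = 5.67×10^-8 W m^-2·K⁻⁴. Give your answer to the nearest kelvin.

-6 K

By the inverse-square law, S = 1360/0.513² = 5168 W m^-2.
Initial: T₁ = [S(1−0.473)/(4σ)]^(1/4) = 331.0 K.
With α = 0.511, T₂ = 324.9 K.
ΔT = T₂ − T₁ = -6.136 K.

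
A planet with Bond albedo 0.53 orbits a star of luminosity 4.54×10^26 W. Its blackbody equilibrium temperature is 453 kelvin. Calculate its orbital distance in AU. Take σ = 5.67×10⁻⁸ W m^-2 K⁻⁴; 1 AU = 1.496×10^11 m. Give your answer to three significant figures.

Required flux: S = 4σT⁴/(1−α) = 20320 W m^-2.
From L = 4πd²S, d = √(4.54×10^26/(4π·20320)) = 4.217×10^10 m = 0.2819 AU.

0.282 AU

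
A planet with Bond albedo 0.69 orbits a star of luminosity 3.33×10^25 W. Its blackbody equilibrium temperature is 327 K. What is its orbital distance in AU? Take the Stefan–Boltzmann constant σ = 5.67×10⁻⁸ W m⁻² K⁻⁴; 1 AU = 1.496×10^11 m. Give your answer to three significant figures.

The flux needed for this T is 4σT⁴/(1−0.69) = 8365 W m⁻².
From L = 4πd²S, d = √(3.33×10^25/(4π·8365)) = 1.780×10^10 m = 0.1190 AU.

0.119 AU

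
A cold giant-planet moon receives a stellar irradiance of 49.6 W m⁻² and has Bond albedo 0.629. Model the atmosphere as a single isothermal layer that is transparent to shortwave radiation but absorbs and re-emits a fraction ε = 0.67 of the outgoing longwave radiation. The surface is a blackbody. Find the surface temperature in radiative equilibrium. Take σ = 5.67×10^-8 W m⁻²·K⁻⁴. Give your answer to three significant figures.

105 K

At the top of the atmosphere, σT_e⁴ = S(1−α)/4 = 4.600 W m⁻², giving T_e = 94.91 K.
Surface balance with a leaky layer gives σT_s⁴ = σT_e⁴·2/(2−ε), so T_s = T_e·[2/(2−0.67)]^(1/4) = 105.1 K.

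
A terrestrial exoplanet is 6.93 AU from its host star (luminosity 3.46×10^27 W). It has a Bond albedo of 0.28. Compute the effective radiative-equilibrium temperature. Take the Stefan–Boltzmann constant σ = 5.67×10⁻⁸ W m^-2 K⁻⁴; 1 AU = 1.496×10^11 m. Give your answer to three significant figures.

d = 6.93 × 1.496×10^11 m = 1.037×10^12 m.
Flux at the orbit: S = L/(4πd²) = 3.46×10^27/(4π·(1.04×10^12)²) = 256.2 W m^-2.
The planet absorbs (1−α)S over its disc πR² and re-emits over 4πR², so the mean absorbed flux is (1−0.28)·256.2/4 = 46.11 W m^-2.
Balancing against σT⁴: T = (46.11/5.67×10⁻⁸)^(1/4) = 168.9 K.

169 K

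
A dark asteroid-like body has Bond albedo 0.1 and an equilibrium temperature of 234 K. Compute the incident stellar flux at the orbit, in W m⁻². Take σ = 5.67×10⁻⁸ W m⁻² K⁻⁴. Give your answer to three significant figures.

From S(1−α)/4 = σT⁴: S = 4σT⁴/(1−α).
σT⁴ = 5.67×10⁻⁸·(234)⁴ = 170.0 W m⁻².
So S = 4×170.0/(1−0.1) = 755.6 W m⁻².

756 W m⁻²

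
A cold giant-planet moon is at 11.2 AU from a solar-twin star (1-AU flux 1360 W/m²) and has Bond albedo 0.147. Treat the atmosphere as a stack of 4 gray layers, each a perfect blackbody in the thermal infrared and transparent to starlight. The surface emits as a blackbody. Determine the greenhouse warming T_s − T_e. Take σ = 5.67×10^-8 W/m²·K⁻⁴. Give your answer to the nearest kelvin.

40 K

By the inverse-square law, S = 1360/11.2² = 10.84 W/m².
The effective emission temperature is T_e = [S(1−α)/(4σ)]^¼ = 79.91 K.
T_s = (N+1)^(1/4)·T_e = 119.5 K.
So the greenhouse effect raises the surface by 119.5 − 79.91 = 39.58 K.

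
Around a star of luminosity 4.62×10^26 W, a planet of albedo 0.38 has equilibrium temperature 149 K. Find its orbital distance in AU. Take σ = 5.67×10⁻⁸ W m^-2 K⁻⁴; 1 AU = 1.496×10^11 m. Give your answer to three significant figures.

3.02 AU

Energy balance gives S = 4σT⁴/(1−α) = 180.3 W m^-2.
S = L/(4πd²) → d = √(L/4πS) = √(4.62×10^26/(4π·180.3)) = 4.516×10^11 m = 3.018 AU.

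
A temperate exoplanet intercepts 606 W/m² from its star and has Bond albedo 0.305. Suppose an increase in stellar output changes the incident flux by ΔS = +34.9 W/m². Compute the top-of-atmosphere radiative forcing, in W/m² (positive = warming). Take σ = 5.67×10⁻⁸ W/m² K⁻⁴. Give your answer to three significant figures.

Only a fraction (1−α) is absorbed and it's spread over 4πR², so ΔF = (1−α)ΔS/4 = 6.064 W/m².

6.06 W/m²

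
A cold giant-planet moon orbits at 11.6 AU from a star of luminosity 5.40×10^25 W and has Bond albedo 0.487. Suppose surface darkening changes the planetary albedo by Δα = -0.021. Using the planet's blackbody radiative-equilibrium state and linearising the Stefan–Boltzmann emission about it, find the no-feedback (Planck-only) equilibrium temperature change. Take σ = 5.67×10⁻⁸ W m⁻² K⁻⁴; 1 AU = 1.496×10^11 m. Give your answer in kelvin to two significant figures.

0.43 K

Orbital distance: d = 11.6 AU = 1.735×10^12 m.
S = L/(4πd²) = 1.427 W m⁻².
Unperturbed T_e = [1.427·(1−0.487)/(4σ)]^¼ = 42.39 K.
TOA radiative forcing: ΔF = −S·Δα/4 = −1.427·(-0.021)/4 = 0.007491 W m⁻².
Planck response: λ_P = 4σT_e³ = 4·5.67×10⁻⁸·(42.39)³ = 0.01727 W m⁻²/K.
Hence the no-feedback warming is ΔF/(4σT_e³) = 0.434 K.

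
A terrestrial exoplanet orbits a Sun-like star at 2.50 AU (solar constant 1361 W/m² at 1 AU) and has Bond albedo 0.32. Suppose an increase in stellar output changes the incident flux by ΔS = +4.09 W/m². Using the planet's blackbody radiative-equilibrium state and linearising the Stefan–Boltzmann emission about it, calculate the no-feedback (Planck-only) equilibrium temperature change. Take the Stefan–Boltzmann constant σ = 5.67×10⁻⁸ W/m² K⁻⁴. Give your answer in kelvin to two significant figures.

0.75 K

Irradiance scales as 1/d², so S = 1361 W/m² × (1/2.50)² = 217.8 W/m².
Reference equilibrium: T_e = [S(1−α)/(4σ)]^(1/4) = 159.8 K.
Only a fraction (1−α) is absorbed and it's spread over 4πR², so ΔF = (1−α)ΔS/4 = 0.6953 W/m².
Planck response: λ_P = 4σT_e³ = 4·5.67×10⁻⁸·(159.8)³ = 0.9264 W/m²/K.
ΔT₀ = ΔF/λ_P = 0.6953/0.9264 = 0.751 K.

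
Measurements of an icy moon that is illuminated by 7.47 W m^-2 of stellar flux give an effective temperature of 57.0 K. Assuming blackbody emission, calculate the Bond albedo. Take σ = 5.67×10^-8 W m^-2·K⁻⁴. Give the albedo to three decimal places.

0.680

From σT⁴ = S(1−α)/4 we invert for α: 1−α = 4σT⁴/S.
σT⁴ = 0.5985 W m^-2, so 4σT⁴ = 2.394 W m^-2.
Hence α = 1 − 2.394/7.470 = 0.6795.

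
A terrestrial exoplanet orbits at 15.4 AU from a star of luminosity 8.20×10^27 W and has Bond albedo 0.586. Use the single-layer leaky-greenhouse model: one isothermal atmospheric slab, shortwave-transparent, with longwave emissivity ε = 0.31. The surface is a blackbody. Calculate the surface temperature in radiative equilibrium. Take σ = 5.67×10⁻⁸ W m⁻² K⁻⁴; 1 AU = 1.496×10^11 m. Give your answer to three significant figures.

128 kelvin

Orbital distance: d = 15.4 AU = 2.304×10^12 m.
Flux at the orbit: S = L/(4πd²) = 8.20×10^27/(4π·(2.30×10^12)²) = 122.9 W m⁻².
Effective emission temperature (TOA balance): σT_e⁴ = S(1−α)/4 = 12.72 W m⁻² → T_e = 122.4 K.
For a single slab of emissivity ε, T_s⁴ = 2T_e⁴/(2−ε); thus T_s = 122.4·(1.183)^(1/4) = 127.7 K.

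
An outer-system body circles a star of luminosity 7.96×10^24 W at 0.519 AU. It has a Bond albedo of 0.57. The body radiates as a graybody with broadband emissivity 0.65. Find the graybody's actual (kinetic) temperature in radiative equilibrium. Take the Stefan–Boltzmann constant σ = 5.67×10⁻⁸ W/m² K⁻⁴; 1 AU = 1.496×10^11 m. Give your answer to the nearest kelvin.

Orbital distance: d = 0.519 AU = 7.764×10^10 m.
Flux at the orbit: S = L/(4πd²) = 7.96×10^24/(4π·(7.76×10^10)²) = 105.1 W/m².
Absorbed flux (global mean): S(1−α)/4 = 105.1·0.43/4 = 11.30 W/m².
Equating to εσT⁴ with ε = 0.65: T = (11.30/0.65σ)^(1/4) = 132.3 K.

132 K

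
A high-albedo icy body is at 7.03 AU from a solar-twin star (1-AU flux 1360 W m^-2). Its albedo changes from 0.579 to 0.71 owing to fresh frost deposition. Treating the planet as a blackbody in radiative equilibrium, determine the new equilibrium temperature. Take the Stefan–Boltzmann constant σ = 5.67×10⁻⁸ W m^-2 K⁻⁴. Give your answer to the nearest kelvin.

Irradiance scales as 1/d², so S = 1360 W m^-2 × (1/7.03)² = 27.52 W m^-2.
With the new albedo, S(1−α₂)/4 = 1.995 W m^-2, so T₂ = 77.02 K.

77 kelvin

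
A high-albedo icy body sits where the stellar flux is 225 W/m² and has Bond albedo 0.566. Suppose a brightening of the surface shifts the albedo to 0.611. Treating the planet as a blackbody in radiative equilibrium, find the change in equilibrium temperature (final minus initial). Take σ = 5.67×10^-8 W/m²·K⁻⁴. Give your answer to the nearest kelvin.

Initial: T₁ = [S(1−0.566)/(4σ)]^(1/4) = 144.0 K.
With α = 0.611, T₂ = 140.2 K.
ΔT = T₂ − T₁ = -3.889 K.

-4 K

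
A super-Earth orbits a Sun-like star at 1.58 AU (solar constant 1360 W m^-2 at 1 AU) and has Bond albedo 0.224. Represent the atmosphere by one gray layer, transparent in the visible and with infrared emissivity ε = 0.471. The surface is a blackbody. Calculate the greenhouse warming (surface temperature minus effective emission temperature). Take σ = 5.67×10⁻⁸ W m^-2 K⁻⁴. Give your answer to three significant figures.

By the inverse-square law, S = 1360/1.58² = 544.8 W m^-2.
Effective emission temperature (TOA balance): σT_e⁴ = S(1−α)/4 = 105.7 W m^-2 → T_e = 207.8 K.
The surface balance (absorbed SW + ε·downward IR = σT_s⁴) with T_a⁴ = T_s⁴/2 reduces to T_s = T_e·[2/(2−ε)]^¼ = 222.2 K.
T_s − T_e = 222.2 − 207.8 = 14.43 K.

14.4 kelvin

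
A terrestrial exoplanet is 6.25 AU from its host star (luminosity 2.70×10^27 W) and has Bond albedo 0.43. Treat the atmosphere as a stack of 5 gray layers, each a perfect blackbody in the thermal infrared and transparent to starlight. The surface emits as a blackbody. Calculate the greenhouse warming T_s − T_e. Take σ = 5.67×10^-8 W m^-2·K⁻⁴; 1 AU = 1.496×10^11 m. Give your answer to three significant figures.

Orbital distance: d = 6.25 AU = 9.350×10^11 m.
S = L/(4πd²) = 245.8 W m^-2.
The effective emission temperature is T_e = [S(1−α)/(4σ)]^¼ = 157.6 K.
Surface: T_s = (6)^¼·T_e = 246.7 K.
Warming: T_s − T_e = 89.08 K.

89.1 K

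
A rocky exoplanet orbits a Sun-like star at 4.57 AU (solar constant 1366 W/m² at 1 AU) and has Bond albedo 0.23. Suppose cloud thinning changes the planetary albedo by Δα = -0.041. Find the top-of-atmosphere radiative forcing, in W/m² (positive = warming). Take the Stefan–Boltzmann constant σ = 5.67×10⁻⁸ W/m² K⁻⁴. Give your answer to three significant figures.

0.670 W/m²

Irradiance scales as 1/d², so S = 1366 W/m² × (1/4.57)² = 65.41 W/m².
TOA radiative forcing: ΔF = −S·Δα/4 = −65.41·(-0.041)/4 = 0.6704 W/m².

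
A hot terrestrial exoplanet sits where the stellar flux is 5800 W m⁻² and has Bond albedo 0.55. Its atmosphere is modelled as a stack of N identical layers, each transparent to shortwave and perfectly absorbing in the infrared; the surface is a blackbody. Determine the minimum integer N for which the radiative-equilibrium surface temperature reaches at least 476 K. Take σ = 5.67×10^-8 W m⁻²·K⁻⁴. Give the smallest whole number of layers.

4

Top-of-atmosphere balance: σT_e⁴ = S(1−α)/4 = 652.5 W m⁻² → T_e = 327.5 K.
T_s = (N+1)^(1/4)·T_e ≥ 476 K requires N+1 ≥ (T_s/T_e)⁴ = (476/327.5)⁴ = 4.461.
The minimum whole number is N = 4.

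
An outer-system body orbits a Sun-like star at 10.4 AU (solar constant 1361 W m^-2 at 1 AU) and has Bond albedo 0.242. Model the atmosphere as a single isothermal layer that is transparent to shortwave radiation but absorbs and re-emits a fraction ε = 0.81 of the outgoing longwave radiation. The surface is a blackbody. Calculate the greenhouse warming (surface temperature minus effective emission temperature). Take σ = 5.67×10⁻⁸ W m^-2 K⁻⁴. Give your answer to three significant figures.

Flux at the orbit: S = 1361/(10.4)² = 12.58 W m^-2.
At the top of the atmosphere, σT_e⁴ = S(1−α)/4 = 2.385 W m^-2, giving T_e = 80.53 K.
Surface balance with a leaky layer gives σT_s⁴ = σT_e⁴·2/(2−ε), so T_s = T_e·[2/(2−0.81)]^(1/4) = 91.69 K.
T_s − T_e = 91.69 − 80.53 = 11.16 K.

11.2 K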